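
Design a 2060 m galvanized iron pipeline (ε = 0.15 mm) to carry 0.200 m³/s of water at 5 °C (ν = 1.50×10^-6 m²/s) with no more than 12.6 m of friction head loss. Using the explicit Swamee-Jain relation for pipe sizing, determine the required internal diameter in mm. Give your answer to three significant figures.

D ≈ 399 mm

Swamee-Jain (Type III): D = 0.66·[ε^1.25·(LQ²/(gh_f))^4.75 + ν·Q^9.4·(L/(gh_f))^5.2]^0.04
LQ²/(gh_f) = 0.6666; L/(gh_f) = 16.67
Term 1 = ε^1.25·(…)^4.75 = 2.42×10^-6; Term 2 = ν·Q^9.4·(…)^5.2 = 9.10×10^-7
D = 0.66·(2.42×10^-6 + 9.10×10^-7)^0.04 = 0.3985 m = 399 mm
Check: V = 1.60 m/s, Re = 4.26×10^5, f = 0.01712, h_f = 11.6 m ≈ 12.6 m ✓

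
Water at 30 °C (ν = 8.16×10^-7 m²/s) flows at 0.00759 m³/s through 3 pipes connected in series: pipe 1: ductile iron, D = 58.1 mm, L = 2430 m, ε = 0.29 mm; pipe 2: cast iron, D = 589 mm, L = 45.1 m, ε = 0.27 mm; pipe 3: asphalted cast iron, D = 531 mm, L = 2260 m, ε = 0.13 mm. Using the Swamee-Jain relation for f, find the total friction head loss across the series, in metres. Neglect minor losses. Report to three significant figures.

H ≈ 541 m

Pipe 1: V = 2.863 m/s, Re = 2.04×10^5, ε/D = 0.00499, f = 0.03099, h_1 = f(L/D)V²/2g = 541.5 m
Pipe 2: V = 0.02786 m/s, Re = 2.01×10^4, ε/D = 4.58×10^-4, f = 0.02689, h_2 = f(L/D)V²/2g = 8.143×10^-5 m
Pipe 3: V = 0.03427 m/s, Re = 2.23×10^4, ε/D = 2.45×10^-4, f = 0.02576, h_3 = f(L/D)V²/2g = 0.006564 m
Series → Q common, losses add: H = Σh = 541.5 m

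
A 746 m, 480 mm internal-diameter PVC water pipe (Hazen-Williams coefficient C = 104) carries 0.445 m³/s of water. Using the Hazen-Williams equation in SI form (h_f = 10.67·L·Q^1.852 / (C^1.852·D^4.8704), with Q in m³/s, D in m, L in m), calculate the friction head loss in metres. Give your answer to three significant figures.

h_f ≈ 11.7 m

h_f = 10.67·746·0.445^1.852 / (104^1.852·0.480^4.8704) = 11.66 m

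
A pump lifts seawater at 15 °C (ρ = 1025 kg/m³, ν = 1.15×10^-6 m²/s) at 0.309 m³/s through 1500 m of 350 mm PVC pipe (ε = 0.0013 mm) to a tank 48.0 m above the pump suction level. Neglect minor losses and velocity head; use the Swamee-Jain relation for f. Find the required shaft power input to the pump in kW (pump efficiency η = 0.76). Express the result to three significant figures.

V = 4Q/(πD²) = 3.212 m/s; Re = 9.77×10^5; ε/D = 3.71×10^-6; f = 0.01174
h_f = f(L/D)V²/2g = 26.46 m
Total head H = z + h_f = 48.0 + 26.46 = 74.46 m
P_hyd = ρgQH = 1025·9.81·0.309·74.46 = 231.4 kW
P_shaft = P_hyd/η = 231.4/0.76 = 304.4 kW

P_shaft ≈ 304 kW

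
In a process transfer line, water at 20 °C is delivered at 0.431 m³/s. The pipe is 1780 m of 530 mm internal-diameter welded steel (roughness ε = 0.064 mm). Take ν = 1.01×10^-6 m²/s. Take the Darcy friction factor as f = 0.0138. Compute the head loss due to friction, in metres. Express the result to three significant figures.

V = 4Q/(πD²) = 4·0.431/(π·0.530²) = 1.954 m/s
h_f = f(L/D)V²/(2g) = 0.01380·(1780/0.530)·1.954²/(2·9.81) = 9.016 m

h_f ≈ 9.02 m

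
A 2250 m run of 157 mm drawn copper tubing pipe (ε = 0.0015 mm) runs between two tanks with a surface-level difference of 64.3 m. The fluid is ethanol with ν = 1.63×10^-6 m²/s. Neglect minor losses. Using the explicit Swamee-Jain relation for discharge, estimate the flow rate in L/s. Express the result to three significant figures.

Q ≈ 46.4 L/s

Swamee-Jain (Type II): Q = -0.965·√(gD⁵h_f/L)·ln[ε/(3.7D) + √(3.17ν²L/(gD³h_f))]
√(gD⁵h_f/L) = √(9.81·0.157⁵·64.3/2250) = 0.005171
ε/(3.7D) = 2.58×10^-6; √(3.17ν²L/(gD³h_f)) = 8.81×10^-5
Q = -0.965·0.005171·ln(9.069×10^-5) = 0.04645 m³/s
Check: V = 2.40 m/s, Re = 2.31×10^5, f = 0.01520, h_f = 63.9 m ≈ 64.3 m ✓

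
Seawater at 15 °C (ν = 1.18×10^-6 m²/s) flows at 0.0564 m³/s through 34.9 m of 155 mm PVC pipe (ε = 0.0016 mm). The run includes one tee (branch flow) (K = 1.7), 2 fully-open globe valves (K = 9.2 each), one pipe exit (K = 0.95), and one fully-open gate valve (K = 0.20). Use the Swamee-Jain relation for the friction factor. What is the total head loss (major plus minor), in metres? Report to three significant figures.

V = 4Q/(πD²) = 2.989 m/s; V²/2g = 0.4554 m
Re = 3.93×10^5, ε/D = 1.03×10^-5 → f = 0.01382 (Swamee-Jain)
Major: h_f = f(L/D)·V²/2g = 0.01382·225.2·0.4554 = 1.417 m
Minor: ΣK = 21.2; h_m = ΣK·V²/2g = 9.676 m
Total H_L = 1.417 + 9.676 = 11.09 m

H_L ≈ 11.1 m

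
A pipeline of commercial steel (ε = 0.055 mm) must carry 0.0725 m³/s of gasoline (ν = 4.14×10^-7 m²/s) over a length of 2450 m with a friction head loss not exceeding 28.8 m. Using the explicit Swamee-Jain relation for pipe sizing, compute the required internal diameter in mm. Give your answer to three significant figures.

D ≈ 227 mm

Swamee-Jain (Type III): D = 0.66·[ε^1.25·(LQ²/(gh_f))^4.75 + ν·Q^9.4·(L/(gh_f))^5.2]^0.04
LQ²/(gh_f) = 0.04558; L/(gh_f) = 8.672
Term 1 = ε^1.25·(…)^4.75 = 2.02×10^-12; Term 2 = ν·Q^9.4·(…)^5.2 = 6.06×10^-13
D = 0.66·(2.02×10^-12 + 6.06×10^-13)^0.04 = 0.2271 m = 227 mm
Check: V = 1.79 m/s, Re = 9.82×10^5, f = 0.01523, h_f = 26.8 m ≈ 28.8 m ✓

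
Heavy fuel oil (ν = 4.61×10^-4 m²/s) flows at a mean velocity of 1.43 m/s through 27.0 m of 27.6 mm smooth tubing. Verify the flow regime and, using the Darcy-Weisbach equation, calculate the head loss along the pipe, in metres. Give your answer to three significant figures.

Re = VD/ν = 1.43·0.02760/4.61×10^-4 = 85.6 → laminar (Re < 2300)
f = 64/Re = 0.7475
h_f = f(L/D)V²/(2g) = 0.7475·(27.0/0.02760)·1.43²/(2·9.81) = 76.22 m

h_f ≈ 76.2 m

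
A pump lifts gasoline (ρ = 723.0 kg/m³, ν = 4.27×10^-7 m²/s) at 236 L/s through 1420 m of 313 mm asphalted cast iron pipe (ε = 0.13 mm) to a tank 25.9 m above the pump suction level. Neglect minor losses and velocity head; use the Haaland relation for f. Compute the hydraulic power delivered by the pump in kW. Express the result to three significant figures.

V = 4Q/(πD²) = 3.067 m/s; Re = 2.25×10^6; ε/D = 4.15×10^-4; f = 0.01629
h_f = f(L/D)V²/2g = 35.43 m
Total head H = z + h_f = 25.9 + 35.43 = 61.33 m
P_hyd = ρgQH = 723.0·9.81·0.236·61.33 = 102.7 kW

P_hyd ≈ 103 kW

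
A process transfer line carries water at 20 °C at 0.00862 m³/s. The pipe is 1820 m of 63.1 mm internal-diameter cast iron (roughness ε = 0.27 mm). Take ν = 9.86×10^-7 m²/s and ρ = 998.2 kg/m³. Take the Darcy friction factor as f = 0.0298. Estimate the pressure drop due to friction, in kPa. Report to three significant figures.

Δp ≈ 3260 kPa

V = 4Q/(πD²) = 4·0.00862/(π·0.0631²) = 2.757 m/s
h_f = f(L/D)V²/(2g) = 0.02980·(1820/0.0631)·2.757²/(2·9.81) = 332.9 m
Δp = ρg·h_f = 998.2·9.81·332.9 = 3260 kPa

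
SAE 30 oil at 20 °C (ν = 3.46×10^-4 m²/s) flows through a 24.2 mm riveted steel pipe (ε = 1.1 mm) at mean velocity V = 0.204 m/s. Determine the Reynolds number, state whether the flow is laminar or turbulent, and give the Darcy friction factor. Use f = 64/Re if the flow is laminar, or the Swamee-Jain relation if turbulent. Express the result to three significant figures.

Re ≈ 14.3; laminar; f = 64/Re ≈ 4.49

Re = VD/ν = 0.2040·0.0242/3.46×10^-4 = 14.3
Re < 2300 → laminar → f = 64/Re = 4.485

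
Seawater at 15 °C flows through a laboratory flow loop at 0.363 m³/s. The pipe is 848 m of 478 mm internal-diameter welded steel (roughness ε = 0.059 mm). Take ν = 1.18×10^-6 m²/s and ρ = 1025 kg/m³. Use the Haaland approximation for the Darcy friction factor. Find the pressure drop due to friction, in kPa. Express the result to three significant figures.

V = 4Q/(πD²) = 4·0.363/(π·0.478²) = 2.023 m/s
Re = VD/ν = 2.023·0.478/1.18×10^-6 = 8.19×10^5 → turbulent
ε/D = 0.059/478 = 1.23×10^-4
Haaland: f = 0.01387
h_f = f(L/D)V²/(2g) = 0.01387·(848/0.478)·2.023²/(2·9.81) = 5.131 m
Δp = ρg·h_f = 1025·9.81·5.131 = 51.59 kPa

Δp ≈ 51.6 kPa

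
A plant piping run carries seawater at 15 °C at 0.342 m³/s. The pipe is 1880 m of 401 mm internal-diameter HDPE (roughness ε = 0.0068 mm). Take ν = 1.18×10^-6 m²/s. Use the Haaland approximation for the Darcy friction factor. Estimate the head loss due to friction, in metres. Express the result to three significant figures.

V = 4Q/(πD²) = 4·0.342/(π·0.401²) = 2.708 m/s
Re = VD/ν = 2.708·0.401/1.18×10^-6 = 9.20×10^5 → turbulent
ε/D = 0.0068/401 = 1.70×10^-5
Haaland: f = 0.01205
h_f = f(L/D)V²/(2g) = 0.01205·(1880/0.401)·2.708²/(2·9.81) = 21.11 m

h_f ≈ 21.1 m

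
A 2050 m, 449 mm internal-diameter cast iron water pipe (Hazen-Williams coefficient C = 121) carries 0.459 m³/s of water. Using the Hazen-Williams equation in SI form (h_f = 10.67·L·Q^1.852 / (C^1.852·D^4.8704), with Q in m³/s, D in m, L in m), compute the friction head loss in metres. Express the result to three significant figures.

h_f = 10.67·2050·0.459^1.852 / (121^1.852·0.449^4.8704) = 35.48 m

h_f ≈ 35.5 m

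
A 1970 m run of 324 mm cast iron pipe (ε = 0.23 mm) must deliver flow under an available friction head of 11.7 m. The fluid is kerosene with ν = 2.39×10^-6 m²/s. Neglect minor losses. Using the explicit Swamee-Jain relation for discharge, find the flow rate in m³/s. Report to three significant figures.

Q ≈ 0.113 m³/s

Swamee-Jain (Type II): Q = -0.965·√(gD⁵h_f/L)·ln[ε/(3.7D) + √(3.17ν²L/(gD³h_f))]
√(gD⁵h_f/L) = √(9.81·0.324⁵·11.7/1970) = 0.01442
ε/(3.7D) = 1.92×10^-4; √(3.17ν²L/(gD³h_f)) = 9.56×10^-5
Q = -0.965·0.01442·ln(2.874×10^-4) = 0.1135 m³/s
Check: V = 1.38 m/s, Re = 1.87×10^5, f = 0.02007, h_f = 11.8 m ≈ 11.7 m ✓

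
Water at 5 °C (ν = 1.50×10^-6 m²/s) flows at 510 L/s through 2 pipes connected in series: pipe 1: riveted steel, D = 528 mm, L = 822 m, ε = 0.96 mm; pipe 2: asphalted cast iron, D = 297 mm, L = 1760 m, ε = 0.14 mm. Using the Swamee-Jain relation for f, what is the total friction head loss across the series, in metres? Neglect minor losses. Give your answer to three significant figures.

Pipe 1: V = 2.329 m/s, Re = 8.20×10^5, ε/D = 0.00182, f = 0.02317, h_1 = f(L/D)V²/2g = 9.973 m
Pipe 2: V = 7.362 m/s, Re = 1.46×10^6, ε/D = 4.71×10^-4, f = 0.01693, h_2 = f(L/D)V²/2g = 277.1 m
Series → Q common, losses add: H = Σh = 287.1 m

H ≈ 287 m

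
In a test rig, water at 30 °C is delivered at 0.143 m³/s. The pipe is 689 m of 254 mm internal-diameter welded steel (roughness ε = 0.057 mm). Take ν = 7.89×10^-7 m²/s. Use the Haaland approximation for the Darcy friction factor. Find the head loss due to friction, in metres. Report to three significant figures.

h_f ≈ 16.4 m

V = 4Q/(πD²) = 4·0.143/(π·0.254²) = 2.822 m/s
Re = VD/ν = 2.822·0.254/7.89×10^-7 = 9.09×10^5 → turbulent
ε/D = 0.057/254 = 2.24×10^-4
Haaland: f = 0.01493
h_f = f(L/D)V²/(2g) = 0.01493·(689/0.254)·2.822²/(2·9.81) = 16.44 m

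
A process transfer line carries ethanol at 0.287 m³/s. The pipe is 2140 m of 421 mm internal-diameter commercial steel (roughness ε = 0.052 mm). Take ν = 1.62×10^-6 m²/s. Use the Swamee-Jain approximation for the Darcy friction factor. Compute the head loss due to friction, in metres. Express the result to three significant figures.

V = 4Q/(πD²) = 4·0.287/(π·0.421²) = 2.062 m/s
Re = VD/ν = 2.062·0.421/1.62×10^-6 = 5.36×10^5 → turbulent
ε/D = 0.052/421 = 1.24×10^-4
Swamee-Jain: f = 0.01463
h_f = f(L/D)V²/(2g) = 0.01463·(2140/0.421)·2.062²/(2·9.81) = 16.11 m

h_f ≈ 16.1 m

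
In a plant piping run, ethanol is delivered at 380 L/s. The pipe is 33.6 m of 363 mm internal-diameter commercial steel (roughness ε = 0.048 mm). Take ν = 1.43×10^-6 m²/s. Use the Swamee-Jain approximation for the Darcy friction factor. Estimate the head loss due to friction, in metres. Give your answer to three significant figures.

h_f ≈ 0.892 m

V = 4Q/(πD²) = 4·0.380/(π·0.363²) = 3.672 m/s
Re = VD/ν = 3.672·0.363/1.43×10^-6 = 9.32×10^5 → turbulent
ε/D = 0.048/363 = 1.32×10^-4
Swamee-Jain: f = 0.01403
h_f = f(L/D)V²/(2g) = 0.01403·(33.6/0.363)·3.672²/(2·9.81) = 0.8924 m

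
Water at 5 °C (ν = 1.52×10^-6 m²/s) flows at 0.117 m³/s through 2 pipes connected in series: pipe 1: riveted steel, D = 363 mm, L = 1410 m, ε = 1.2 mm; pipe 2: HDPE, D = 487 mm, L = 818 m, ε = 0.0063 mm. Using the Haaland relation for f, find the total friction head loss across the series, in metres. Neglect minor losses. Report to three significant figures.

H ≈ 7.45 m

Pipe 1: V = 1.131 m/s, Re = 2.70×10^5, ε/D = 0.00331, f = 0.02737, h_1 = f(L/D)V²/2g = 6.925 m
Pipe 2: V = 0.6281 m/s, Re = 2.01×10^5, ε/D = 1.29×10^-5, f = 0.01556, h_2 = f(L/D)V²/2g = 0.5255 m
Series → Q common, losses add: H = Σh = 7.450 m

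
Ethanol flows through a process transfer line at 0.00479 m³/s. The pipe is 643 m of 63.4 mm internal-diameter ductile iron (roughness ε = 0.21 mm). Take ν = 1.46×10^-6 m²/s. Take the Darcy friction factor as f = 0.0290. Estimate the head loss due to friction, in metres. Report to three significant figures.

h_f ≈ 34.5 m

V = 4Q/(πD²) = 4·0.00479/(π·0.0634²) = 1.517 m/s
h_f = f(L/D)V²/(2g) = 0.02900·(643/0.0634)·1.517²/(2·9.81) = 34.51 m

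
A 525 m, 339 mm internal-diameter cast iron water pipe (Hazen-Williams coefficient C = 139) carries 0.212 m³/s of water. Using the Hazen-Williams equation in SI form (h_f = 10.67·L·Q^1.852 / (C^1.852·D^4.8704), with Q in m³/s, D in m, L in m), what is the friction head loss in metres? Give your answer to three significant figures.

h_f ≈ 6.61 m

h_f = 10.67·525·0.212^1.852 / (139^1.852·0.339^4.8704) = 6.606 m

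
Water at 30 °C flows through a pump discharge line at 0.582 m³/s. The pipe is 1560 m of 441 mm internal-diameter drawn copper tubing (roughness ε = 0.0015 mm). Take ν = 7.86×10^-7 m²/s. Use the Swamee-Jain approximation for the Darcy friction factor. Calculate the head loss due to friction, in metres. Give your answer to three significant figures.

h_f ≈ 27.2 m

V = 4Q/(πD²) = 4·0.582/(π·0.441²) = 3.810 m/s
Re = VD/ν = 3.810·0.441/7.86×10^-7 = 2.14×10^6 → turbulent
ε/D = 0.0015/441 = 3.40×10^-6
Swamee-Jain: f = 0.01039
h_f = f(L/D)V²/(2g) = 0.01039·(1560/0.441)·3.810²/(2·9.81) = 27.20 m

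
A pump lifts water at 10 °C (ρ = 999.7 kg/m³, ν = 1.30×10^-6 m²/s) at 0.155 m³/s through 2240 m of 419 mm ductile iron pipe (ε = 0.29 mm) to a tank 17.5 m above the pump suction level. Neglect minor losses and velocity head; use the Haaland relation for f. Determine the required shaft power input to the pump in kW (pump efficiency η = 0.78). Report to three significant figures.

V = 4Q/(πD²) = 1.124 m/s; Re = 3.62×10^5; ε/D = 6.92×10^-4; f = 0.01894
h_f = f(L/D)V²/2g = 6.520 m
Total head H = z + h_f = 17.5 + 6.520 = 24.02 m
P_hyd = ρgQH = 999.7·9.81·0.155·24.02 = 36.51 kW
P_shaft = P_hyd/η = 36.51/0.78 = 46.81 kW

P_shaft ≈ 46.8 kW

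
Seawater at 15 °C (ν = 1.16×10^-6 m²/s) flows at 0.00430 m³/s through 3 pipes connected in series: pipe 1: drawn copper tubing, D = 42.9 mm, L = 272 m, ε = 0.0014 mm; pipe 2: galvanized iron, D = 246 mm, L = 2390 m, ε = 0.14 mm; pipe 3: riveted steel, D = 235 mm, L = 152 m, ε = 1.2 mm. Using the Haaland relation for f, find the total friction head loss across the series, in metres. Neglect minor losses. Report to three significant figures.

H ≈ 50.5 m

Pipe 1: V = 2.975 m/s, Re = 1.10×10^5, ε/D = 3.26×10^-5, f = 0.01761, h_1 = f(L/D)V²/2g = 50.37 m
Pipe 2: V = 0.09047 m/s, Re = 1.92×10^4, ε/D = 5.69×10^-4, f = 0.02704, h_2 = f(L/D)V²/2g = 0.1096 m
Pipe 3: V = 0.09914 m/s, Re = 2.01×10^4, ε/D = 0.00511, f = 0.03442, h_3 = f(L/D)V²/2g = 0.01115 m
Series → Q common, losses add: H = Σh = 50.49 m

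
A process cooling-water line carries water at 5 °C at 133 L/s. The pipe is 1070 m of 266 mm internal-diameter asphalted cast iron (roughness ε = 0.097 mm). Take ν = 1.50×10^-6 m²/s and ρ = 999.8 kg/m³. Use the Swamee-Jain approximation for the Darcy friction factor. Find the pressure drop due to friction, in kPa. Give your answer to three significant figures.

V = 4Q/(πD²) = 4·0.133/(π·0.266²) = 2.393 m/s
Re = VD/ν = 2.393·0.266/1.50×10^-6 = 4.24×10^5 → turbulent
ε/D = 0.097/266 = 3.65×10^-4
Swamee-Jain: f = 0.01704
h_f = f(L/D)V²/(2g) = 0.01704·(1070/0.266)·2.393²/(2·9.81) = 20.02 m
Δp = ρg·h_f = 999.8·9.81·20.02 = 196.3 kPa

Δp ≈ 196 kPa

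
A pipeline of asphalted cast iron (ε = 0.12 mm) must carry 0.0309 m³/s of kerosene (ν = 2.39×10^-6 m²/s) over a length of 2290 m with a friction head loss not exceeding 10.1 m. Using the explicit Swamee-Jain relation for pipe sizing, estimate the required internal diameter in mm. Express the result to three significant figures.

D ≈ 210 mm

Swamee-Jain (Type III): D = 0.66·[ε^1.25·(LQ²/(gh_f))^4.75 + ν·Q^9.4·(L/(gh_f))^5.2]^0.04
LQ²/(gh_f) = 0.02207; L/(gh_f) = 23.11
Term 1 = ε^1.25·(…)^4.75 = 1.71×10^-13; Term 2 = ν·Q^9.4·(…)^5.2 = 1.89×10^-13
D = 0.66·(1.71×10^-13 + 1.89×10^-13)^0.04 = 0.2098 m = 210 mm
Check: V = 0.894 m/s, Re = 7.85×10^4, f = 0.02138, h_f = 9.51 m ≈ 10.1 m ✓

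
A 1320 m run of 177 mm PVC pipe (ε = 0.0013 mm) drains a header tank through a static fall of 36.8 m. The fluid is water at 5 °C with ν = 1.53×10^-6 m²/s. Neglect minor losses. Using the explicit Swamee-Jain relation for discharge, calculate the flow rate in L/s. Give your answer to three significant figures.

Swamee-Jain (Type II): Q = -0.965·√(gD⁵h_f/L)·ln[ε/(3.7D) + √(3.17ν²L/(gD³h_f))]
√(gD⁵h_f/L) = √(9.81·0.177⁵·36.8/1320) = 0.006893
ε/(3.7D) = 1.99×10^-6; √(3.17ν²L/(gD³h_f)) = 7.00×10^-5
Q = -0.965·0.006893·ln(7.194×10^-5) = 0.06346 m³/s
Check: V = 2.58 m/s, Re = 2.98×10^5, f = 0.01448, h_f = 36.6 m ≈ 36.8 m ✓

Q ≈ 63.5 L/s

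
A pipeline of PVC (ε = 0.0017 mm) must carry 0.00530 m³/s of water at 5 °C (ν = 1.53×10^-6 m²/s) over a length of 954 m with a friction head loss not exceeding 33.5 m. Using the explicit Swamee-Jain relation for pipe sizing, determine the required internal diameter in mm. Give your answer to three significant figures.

Swamee-Jain (Type III): D = 0.66·[ε^1.25·(LQ²/(gh_f))^4.75 + ν·Q^9.4·(L/(gh_f))^5.2]^0.04
LQ²/(gh_f) = 8.154×10^-5; L/(gh_f) = 2.903
Term 1 = ε^1.25·(…)^4.75 = 2.33×10^-27; Term 2 = ν·Q^9.4·(…)^5.2 = 1.58×10^-25
D = 0.66·(2.33×10^-27 + 1.58×10^-25)^0.04 = 0.06726 m = 67.3 mm
Check: V = 1.49 m/s, Re = 6.56×10^4, f = 0.01967, h_f = 31.6 m ≈ 33.5 m ✓

D ≈ 67.3 mm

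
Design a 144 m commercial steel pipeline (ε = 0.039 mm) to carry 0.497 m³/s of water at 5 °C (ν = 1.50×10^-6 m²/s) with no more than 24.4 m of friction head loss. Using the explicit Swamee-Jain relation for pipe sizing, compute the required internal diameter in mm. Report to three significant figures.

D ≈ 280 mm

Swamee-Jain (Type III): D = 0.66·[ε^1.25·(LQ²/(gh_f))^4.75 + ν·Q^9.4·(L/(gh_f))^5.2]^0.04
LQ²/(gh_f) = 0.1486; L/(gh_f) = 0.6016
Term 1 = ε^1.25·(…)^4.75 = 3.60×10^-10; Term 2 = ν·Q^9.4·(…)^5.2 = 1.49×10^-10
D = 0.66·(3.60×10^-10 + 1.49×10^-10)^0.04 = 0.2804 m = 280 mm
Check: V = 8.05 m/s, Re = 1.50×10^6, f = 0.01370, h_f = 23.2 m ≈ 24.4 m ✓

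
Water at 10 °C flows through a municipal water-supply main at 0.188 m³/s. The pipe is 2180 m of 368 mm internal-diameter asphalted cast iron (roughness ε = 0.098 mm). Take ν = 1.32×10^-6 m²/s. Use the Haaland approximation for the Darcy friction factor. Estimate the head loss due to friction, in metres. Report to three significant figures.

h_f ≈ 15.0 m

V = 4Q/(πD²) = 4·0.188/(π·0.368²) = 1.768 m/s
Re = VD/ν = 1.768·0.368/1.32×10^-6 = 4.93×10^5 → turbulent
ε/D = 0.098/368 = 2.66×10^-4
Haaland: f = 0.01589
h_f = f(L/D)V²/(2g) = 0.01589·(2180/0.368)·1.768²/(2·9.81) = 14.99 m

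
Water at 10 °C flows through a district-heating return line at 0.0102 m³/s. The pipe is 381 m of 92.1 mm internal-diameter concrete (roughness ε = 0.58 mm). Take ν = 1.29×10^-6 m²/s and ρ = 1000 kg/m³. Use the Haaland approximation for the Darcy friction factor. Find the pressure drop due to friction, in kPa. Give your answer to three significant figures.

Δp ≈ 162 kPa

V = 4Q/(πD²) = 4·0.0102/(π·0.0921²) = 1.531 m/s
Re = VD/ν = 1.531·0.0921/1.29×10^-6 = 1.09×10^5 → turbulent
ε/D = 0.58/92.1 = 0.00630
Haaland: f = 0.03335
h_f = f(L/D)V²/(2g) = 0.03335·(381/0.0921)·1.531²/(2·9.81) = 16.48 m
Δp = ρg·h_f = 1000·9.81·16.48 = 161.7 kPa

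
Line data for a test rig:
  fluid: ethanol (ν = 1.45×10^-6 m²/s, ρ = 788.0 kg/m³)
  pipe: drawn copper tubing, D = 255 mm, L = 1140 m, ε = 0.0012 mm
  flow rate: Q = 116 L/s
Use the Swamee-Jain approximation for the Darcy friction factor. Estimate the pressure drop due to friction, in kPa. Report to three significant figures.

Δp ≈ 124 kPa

V = 4Q/(πD²) = 4·0.116/(π·0.255²) = 2.271 m/s
Re = VD/ν = 2.271·0.255/1.45×10^-6 = 3.99×10^5 → turbulent
ε/D = 0.0012/255 = 4.71×10^-6
Swamee-Jain: f = 0.01370
h_f = f(L/D)V²/(2g) = 0.01370·(1140/0.255)·2.271²/(2·9.81) = 16.10 m
Δp = ρg·h_f = 788.0·9.81·16.10 = 124.5 kPa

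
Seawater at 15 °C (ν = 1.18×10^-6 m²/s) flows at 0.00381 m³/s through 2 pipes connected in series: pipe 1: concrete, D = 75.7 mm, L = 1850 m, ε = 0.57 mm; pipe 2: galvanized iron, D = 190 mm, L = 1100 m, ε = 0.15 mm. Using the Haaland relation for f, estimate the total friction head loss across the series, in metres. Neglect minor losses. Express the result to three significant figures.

H ≈ 32.1 m

Pipe 1: V = 0.8465 m/s, Re = 5.43×10^4, ε/D = 0.00753, f = 0.03578, h_1 = f(L/D)V²/2g = 31.94 m
Pipe 2: V = 0.1344 m/s, Re = 2.16×10^4, ε/D = 7.89×10^-4, f = 0.02678, h_2 = f(L/D)V²/2g = 0.1427 m
Series → Q common, losses add: H = Σh = 32.08 m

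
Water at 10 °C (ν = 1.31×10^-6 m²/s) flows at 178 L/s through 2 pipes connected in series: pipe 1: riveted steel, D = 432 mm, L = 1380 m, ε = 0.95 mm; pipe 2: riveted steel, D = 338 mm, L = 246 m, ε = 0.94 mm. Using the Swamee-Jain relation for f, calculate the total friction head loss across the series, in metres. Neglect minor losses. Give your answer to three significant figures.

H ≈ 9.70 m

Pipe 1: V = 1.214 m/s, Re = 4.00×10^5, ε/D = 0.00220, f = 0.02458, h_1 = f(L/D)V²/2g = 5.901 m
Pipe 2: V = 1.984 m/s, Re = 5.12×10^5, ε/D = 0.00278, f = 0.02601, h_2 = f(L/D)V²/2g = 3.797 m
Series → Q common, losses add: H = Σh = 9.697 m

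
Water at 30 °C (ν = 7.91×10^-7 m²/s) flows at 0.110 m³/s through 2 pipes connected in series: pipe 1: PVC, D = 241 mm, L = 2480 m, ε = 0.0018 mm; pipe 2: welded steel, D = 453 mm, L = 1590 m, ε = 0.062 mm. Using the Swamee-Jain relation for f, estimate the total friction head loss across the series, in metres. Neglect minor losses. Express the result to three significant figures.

Pipe 1: V = 2.411 m/s, Re = 7.35×10^5, ε/D = 7.47×10^-6, f = 0.01239, h_1 = f(L/D)V²/2g = 37.78 m
Pipe 2: V = 0.6825 m/s, Re = 3.91×10^5, ε/D = 1.37×10^-4, f = 0.01528, h_2 = f(L/D)V²/2g = 1.273 m
Series → Q common, losses add: H = Σh = 39.05 m

H ≈ 39.1 m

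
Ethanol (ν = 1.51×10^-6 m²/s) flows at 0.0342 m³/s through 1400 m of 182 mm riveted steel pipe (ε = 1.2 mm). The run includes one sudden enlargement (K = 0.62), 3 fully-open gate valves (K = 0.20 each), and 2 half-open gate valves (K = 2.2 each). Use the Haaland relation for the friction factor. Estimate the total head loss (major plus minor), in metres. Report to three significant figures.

V = 4Q/(πD²) = 1.315 m/s; V²/2g = 0.08808 m
Re = 1.58×10^5, ε/D = 0.00659 → f = 0.03360 (Haaland)
Major: h_f = f(L/D)·V²/2g = 0.03360·7692·0.08808 = 22.77 m
Minor: ΣK = 5.62; h_m = ΣK·V²/2g = 0.4950 m
Total H_L = 22.77 + 0.4950 = 23.26 m

H_L ≈ 23.3 m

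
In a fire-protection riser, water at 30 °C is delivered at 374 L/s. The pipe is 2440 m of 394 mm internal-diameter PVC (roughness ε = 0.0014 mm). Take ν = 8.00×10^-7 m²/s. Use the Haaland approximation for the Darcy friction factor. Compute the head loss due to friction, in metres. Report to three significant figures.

h_f ≈ 32.4 m

V = 4Q/(πD²) = 4·0.374/(π·0.394²) = 3.068 m/s
Re = VD/ν = 3.068·0.394/8.00×10^-7 = 1.51×10^6 → turbulent
ε/D = 0.0014/394 = 3.55×10^-6
Haaland: f = 0.01090
h_f = f(L/D)V²/(2g) = 0.01090·(2440/0.394)·3.068²/(2·9.81) = 32.38 m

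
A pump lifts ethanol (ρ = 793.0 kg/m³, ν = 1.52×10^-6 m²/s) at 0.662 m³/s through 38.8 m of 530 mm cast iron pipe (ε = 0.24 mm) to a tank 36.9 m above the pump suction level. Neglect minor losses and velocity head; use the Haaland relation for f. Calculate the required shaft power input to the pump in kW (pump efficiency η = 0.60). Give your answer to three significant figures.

P_shaft ≈ 322 kW

V = 4Q/(πD²) = 3.001 m/s; Re = 1.05×10^6; ε/D = 4.53×10^-4; f = 0.01682
h_f = f(L/D)V²/2g = 0.5651 m
Total head H = z + h_f = 36.9 + 0.5651 = 37.47 m
P_hyd = ρgQH = 793.0·9.81·0.662·37.47 = 192.9 kW
P_shaft = P_hyd/η = 192.9/0.60 = 321.6 kW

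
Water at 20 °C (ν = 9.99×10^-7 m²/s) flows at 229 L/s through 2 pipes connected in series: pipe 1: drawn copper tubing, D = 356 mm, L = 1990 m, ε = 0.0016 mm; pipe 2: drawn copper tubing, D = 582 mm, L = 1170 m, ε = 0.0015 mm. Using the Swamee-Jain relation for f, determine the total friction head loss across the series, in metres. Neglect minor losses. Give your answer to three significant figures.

Pipe 1: V = 2.301 m/s, Re = 8.20×10^5, ε/D = 4.49×10^-6, f = 0.01210, h_1 = f(L/D)V²/2g = 18.25 m
Pipe 2: V = 0.8608 m/s, Re = 5.01×10^5, ε/D = 2.58×10^-6, f = 0.01313, h_2 = f(L/D)V²/2g = 0.9965 m
Series → Q common, losses add: H = Σh = 19.25 m

H ≈ 19.3 m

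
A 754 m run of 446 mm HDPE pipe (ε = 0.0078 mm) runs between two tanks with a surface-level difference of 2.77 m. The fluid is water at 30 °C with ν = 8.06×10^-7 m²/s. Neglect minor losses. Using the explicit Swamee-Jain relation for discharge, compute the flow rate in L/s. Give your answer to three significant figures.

Swamee-Jain (Type II): Q = -0.965·√(gD⁵h_f/L)·ln[ε/(3.7D) + √(3.17ν²L/(gD³h_f))]
√(gD⁵h_f/L) = √(9.81·0.446⁵·2.77/754) = 0.02522
ε/(3.7D) = 4.73×10^-6; √(3.17ν²L/(gD³h_f)) = 2.54×10^-5
Q = -0.965·0.02522·ln(3.011×10^-5) = 0.2534 m³/s
Check: V = 1.62 m/s, Re = 8.97×10^5, f = 0.01221, h_f = 2.77 m ≈ 2.77 m ✓

Q ≈ 253 L/s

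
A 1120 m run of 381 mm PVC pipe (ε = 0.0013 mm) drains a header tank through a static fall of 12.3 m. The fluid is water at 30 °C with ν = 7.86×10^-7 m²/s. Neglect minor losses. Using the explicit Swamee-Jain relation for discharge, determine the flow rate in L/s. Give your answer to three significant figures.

Q ≈ 308 L/s

Swamee-Jain (Type II): Q = -0.965·√(gD⁵h_f/L)·ln[ε/(3.7D) + √(3.17ν²L/(gD³h_f))]
√(gD⁵h_f/L) = √(9.81·0.381⁵·12.3/1120) = 0.02941
ε/(3.7D) = 9.22×10^-7; √(3.17ν²L/(gD³h_f)) = 1.81×10^-5
Q = -0.965·0.02941·ln(1.905×10^-5) = 0.3084 m³/s
Check: V = 2.71 m/s, Re = 1.31×10^6, f = 0.01120, h_f = 12.3 m ≈ 12.3 m ✓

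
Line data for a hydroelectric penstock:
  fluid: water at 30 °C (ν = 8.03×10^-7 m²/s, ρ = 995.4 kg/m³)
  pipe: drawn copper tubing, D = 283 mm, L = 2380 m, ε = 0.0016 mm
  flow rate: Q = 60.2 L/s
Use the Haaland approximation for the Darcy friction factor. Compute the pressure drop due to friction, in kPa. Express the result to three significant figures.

Δp ≈ 54.0 kPa

V = 4Q/(πD²) = 4·0.0602/(π·0.283²) = 0.9570 m/s
Re = VD/ν = 0.9570·0.283/8.03×10^-7 = 3.37×10^5 → turbulent
ε/D = 0.0016/283 = 5.65×10^-6
Haaland: f = 0.01408
h_f = f(L/D)V²/(2g) = 0.01408·(2380/0.283)·0.9570²/(2·9.81) = 5.528 m
Δp = ρg·h_f = 995.4·9.81·5.528 = 53.98 kPa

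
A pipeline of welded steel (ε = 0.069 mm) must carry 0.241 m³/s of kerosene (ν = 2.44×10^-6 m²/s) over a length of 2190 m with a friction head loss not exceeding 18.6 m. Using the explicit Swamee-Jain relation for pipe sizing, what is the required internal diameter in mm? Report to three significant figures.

D ≈ 395 mm

Swamee-Jain (Type III): D = 0.66·[ε^1.25·(LQ²/(gh_f))^4.75 + ν·Q^9.4·(L/(gh_f))^5.2]^0.04
LQ²/(gh_f) = 0.6971; L/(gh_f) = 12.00
Term 1 = ε^1.25·(…)^4.75 = 1.13×10^-6; Term 2 = ν·Q^9.4·(…)^5.2 = 1.55×10^-6
D = 0.66·(1.13×10^-6 + 1.55×10^-6)^0.04 = 0.3951 m = 395 mm
Check: V = 1.97 m/s, Re = 3.18×10^5, f = 0.01599, h_f = 17.5 m ≈ 18.6 m ✓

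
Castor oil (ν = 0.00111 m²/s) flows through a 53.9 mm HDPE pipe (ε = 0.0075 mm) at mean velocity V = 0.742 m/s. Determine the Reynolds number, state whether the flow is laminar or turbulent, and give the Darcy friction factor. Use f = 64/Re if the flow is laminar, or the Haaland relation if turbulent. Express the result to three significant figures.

Re ≈ 36.0; laminar; f = 64/Re ≈ 1.78

Re = VD/ν = 0.7420·0.0539/0.00111 = 36.0
Re < 2300 → laminar → f = 64/Re = 1.776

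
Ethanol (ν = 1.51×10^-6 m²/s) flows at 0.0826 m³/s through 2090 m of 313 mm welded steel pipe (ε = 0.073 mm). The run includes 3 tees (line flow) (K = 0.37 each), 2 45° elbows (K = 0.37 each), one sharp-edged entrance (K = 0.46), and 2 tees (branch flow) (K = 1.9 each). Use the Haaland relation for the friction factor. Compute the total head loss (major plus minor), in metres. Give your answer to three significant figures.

H_L ≈ 6.97 m

V = 4Q/(πD²) = 1.073 m/s; V²/2g = 0.05874 m
Re = 2.23×10^5, ε/D = 2.33×10^-4 → f = 0.01687 (Haaland)
Major: h_f = f(L/D)·V²/2g = 0.01687·6677·0.05874 = 6.615 m
Minor: ΣK = 6.11; h_m = ΣK·V²/2g = 0.3589 m
Total H_L = 6.615 + 0.3589 = 6.974 m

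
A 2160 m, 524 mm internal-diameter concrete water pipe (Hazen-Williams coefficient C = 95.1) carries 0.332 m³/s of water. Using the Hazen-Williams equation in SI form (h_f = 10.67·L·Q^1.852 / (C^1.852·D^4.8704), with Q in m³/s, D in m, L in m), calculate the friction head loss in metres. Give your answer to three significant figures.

h_f = 10.67·2160·0.332^1.852 / (95.1^1.852·0.524^4.8704) = 15.11 m

h_f ≈ 15.1 m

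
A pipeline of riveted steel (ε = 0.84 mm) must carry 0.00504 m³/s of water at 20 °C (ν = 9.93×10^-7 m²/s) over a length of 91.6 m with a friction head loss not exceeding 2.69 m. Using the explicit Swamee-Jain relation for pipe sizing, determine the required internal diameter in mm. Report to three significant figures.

Swamee-Jain (Type III): D = 0.66·[ε^1.25·(LQ²/(gh_f))^4.75 + ν·Q^9.4·(L/(gh_f))^5.2]^0.04
LQ²/(gh_f) = 8.817×10^-5; L/(gh_f) = 3.471
Term 1 = ε^1.25·(…)^4.75 = 7.86×10^-24; Term 2 = ν·Q^9.4·(…)^5.2 = 1.62×10^-25
D = 0.66·(7.86×10^-24 + 1.62×10^-25)^0.04 = 0.07866 m = 78.7 mm
Check: V = 1.04 m/s, Re = 8.22×10^4, f = 0.03974, h_f = 2.54 m ≈ 2.69 m ✓

D ≈ 78.7 mm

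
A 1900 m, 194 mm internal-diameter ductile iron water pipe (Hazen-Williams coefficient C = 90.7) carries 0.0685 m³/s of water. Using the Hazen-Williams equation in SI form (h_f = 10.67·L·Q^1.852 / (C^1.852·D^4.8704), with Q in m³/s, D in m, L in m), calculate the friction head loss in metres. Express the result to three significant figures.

h_f = 10.67·1900·0.0685^1.852 / (90.7^1.852·0.194^4.8704) = 98.59 m

h_f ≈ 98.6 m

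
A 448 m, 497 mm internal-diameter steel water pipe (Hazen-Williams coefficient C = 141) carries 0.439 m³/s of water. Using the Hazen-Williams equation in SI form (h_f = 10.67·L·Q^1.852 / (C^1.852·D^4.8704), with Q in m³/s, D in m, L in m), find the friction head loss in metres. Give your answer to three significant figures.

h_f = 10.67·448·0.439^1.852 / (141^1.852·0.497^4.8704) = 3.279 m

h_f ≈ 3.28 m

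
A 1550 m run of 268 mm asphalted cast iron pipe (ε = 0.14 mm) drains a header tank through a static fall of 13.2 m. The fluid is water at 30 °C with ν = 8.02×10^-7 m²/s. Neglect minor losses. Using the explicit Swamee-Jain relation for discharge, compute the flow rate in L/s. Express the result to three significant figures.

Q ≈ 89.6 L/s

Swamee-Jain (Type II): Q = -0.965·√(gD⁵h_f/L)·ln[ε/(3.7D) + √(3.17ν²L/(gD³h_f))]
√(gD⁵h_f/L) = √(9.81·0.268⁵·13.2/1550) = 0.01075
ε/(3.7D) = 1.41×10^-4; √(3.17ν²L/(gD³h_f)) = 3.56×10^-5
Q = -0.965·0.01075·ln(1.768×10^-4) = 0.08961 m³/s
Check: V = 1.59 m/s, Re = 5.31×10^5, f = 0.01786, h_f = 13.3 m ≈ 13.2 m ✓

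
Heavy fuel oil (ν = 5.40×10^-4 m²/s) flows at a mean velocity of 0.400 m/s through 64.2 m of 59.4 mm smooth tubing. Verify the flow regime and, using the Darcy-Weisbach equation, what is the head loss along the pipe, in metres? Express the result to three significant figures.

h_f ≈ 12.8 m

Re = VD/ν = 0.400·0.05940/5.40×10^-4 = 44.0 → laminar (Re < 2300)
f = 64/Re = 1.455
h_f = f(L/D)V²/(2g) = 1.455·(64.2/0.05940)·0.400²/(2·9.81) = 12.82 m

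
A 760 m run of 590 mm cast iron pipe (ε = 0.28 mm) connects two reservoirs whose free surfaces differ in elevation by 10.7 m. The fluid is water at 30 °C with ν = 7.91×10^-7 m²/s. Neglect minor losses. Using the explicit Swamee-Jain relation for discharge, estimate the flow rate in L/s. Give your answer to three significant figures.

Swamee-Jain (Type II): Q = -0.965·√(gD⁵h_f/L)·ln[ε/(3.7D) + √(3.17ν²L/(gD³h_f))]
√(gD⁵h_f/L) = √(9.81·0.590⁵·10.7/760) = 0.09937
ε/(3.7D) = 1.28×10^-4; √(3.17ν²L/(gD³h_f)) = 8.36×10^-6
Q = -0.965·0.09937·ln(1.366×10^-4) = 0.8533 m³/s
Check: V = 3.12 m/s, Re = 2.33×10^6, f = 0.01680, h_f = 10.7 m ≈ 10.7 m ✓

Q ≈ 853 L/s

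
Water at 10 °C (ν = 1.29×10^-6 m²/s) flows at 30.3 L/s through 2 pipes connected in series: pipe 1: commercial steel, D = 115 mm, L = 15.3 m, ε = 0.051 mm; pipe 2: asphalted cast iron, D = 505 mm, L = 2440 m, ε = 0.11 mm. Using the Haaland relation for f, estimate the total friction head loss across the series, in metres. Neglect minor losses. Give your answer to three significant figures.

H ≈ 1.15 m

Pipe 1: V = 2.917 m/s, Re = 2.60×10^5, ε/D = 4.43×10^-4, f = 0.01793, h_1 = f(L/D)V²/2g = 1.035 m
Pipe 2: V = 0.1513 m/s, Re = 5.92×10^4, ε/D = 2.18×10^-4, f = 0.02067, h_2 = f(L/D)V²/2g = 0.1165 m
Series → Q common, losses add: H = Σh = 1.151 m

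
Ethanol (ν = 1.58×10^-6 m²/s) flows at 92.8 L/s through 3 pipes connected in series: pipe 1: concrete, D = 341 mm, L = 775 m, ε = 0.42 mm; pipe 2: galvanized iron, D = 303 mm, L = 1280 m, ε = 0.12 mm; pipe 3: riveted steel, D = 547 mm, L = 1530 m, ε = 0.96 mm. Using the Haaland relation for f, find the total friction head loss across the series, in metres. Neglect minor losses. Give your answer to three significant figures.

Pipe 1: V = 1.016 m/s, Re = 2.19×10^5, ε/D = 0.00123, f = 0.02170, h_1 = f(L/D)V²/2g = 2.596 m
Pipe 2: V = 1.287 m/s, Re = 2.47×10^5, ε/D = 3.96×10^-4, f = 0.01772, h_2 = f(L/D)V²/2g = 6.320 m
Pipe 3: V = 0.3949 m/s, Re = 1.37×10^5, ε/D = 0.00176, f = 0.02390, h_3 = f(L/D)V²/2g = 0.5313 m
Series → Q common, losses add: H = Σh = 9.447 m

H ≈ 9.45 m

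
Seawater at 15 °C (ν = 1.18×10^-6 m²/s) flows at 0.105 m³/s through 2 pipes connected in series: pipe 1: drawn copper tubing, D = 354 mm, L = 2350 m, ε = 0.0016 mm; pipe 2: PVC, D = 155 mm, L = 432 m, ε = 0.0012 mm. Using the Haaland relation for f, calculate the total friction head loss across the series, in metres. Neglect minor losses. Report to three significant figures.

H ≈ 59.7 m

Pipe 1: V = 1.067 m/s, Re = 3.20×10^5, ε/D = 4.52×10^-6, f = 0.01421, h_1 = f(L/D)V²/2g = 5.471 m
Pipe 2: V = 5.565 m/s, Re = 7.31×10^5, ε/D = 7.74×10^-6, f = 0.01233, h_2 = f(L/D)V²/2g = 54.24 m
Series → Q common, losses add: H = Σh = 59.72 m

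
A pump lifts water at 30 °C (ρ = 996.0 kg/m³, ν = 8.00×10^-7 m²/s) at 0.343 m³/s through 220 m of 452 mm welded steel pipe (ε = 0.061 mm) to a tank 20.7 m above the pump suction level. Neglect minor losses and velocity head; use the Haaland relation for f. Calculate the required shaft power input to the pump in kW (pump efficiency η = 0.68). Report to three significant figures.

P_shaft ≈ 110 kW

V = 4Q/(πD²) = 2.138 m/s; Re = 1.21×10^6; ε/D = 1.35×10^-4; f = 0.01365
h_f = f(L/D)V²/2g = 1.547 m
Total head H = z + h_f = 20.7 + 1.547 = 22.25 m
P_hyd = ρgQH = 996.0·9.81·0.343·22.25 = 74.56 kW
P_shaft = P_hyd/η = 74.56/0.68 = 109.6 kW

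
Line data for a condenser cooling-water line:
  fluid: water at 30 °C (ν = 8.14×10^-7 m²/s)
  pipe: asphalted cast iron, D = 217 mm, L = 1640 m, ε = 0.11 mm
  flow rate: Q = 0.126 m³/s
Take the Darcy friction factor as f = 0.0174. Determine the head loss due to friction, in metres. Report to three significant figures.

h_f ≈ 77.8 m

V = 4Q/(πD²) = 4·0.126/(π·0.217²) = 3.407 m/s
h_f = f(L/D)V²/(2g) = 0.01740·(1640/0.217)·3.407²/(2·9.81) = 77.80 m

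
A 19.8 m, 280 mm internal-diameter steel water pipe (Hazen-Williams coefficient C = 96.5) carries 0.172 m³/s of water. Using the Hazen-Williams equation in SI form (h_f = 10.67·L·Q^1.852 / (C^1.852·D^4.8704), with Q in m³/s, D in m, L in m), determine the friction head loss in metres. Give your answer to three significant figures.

h_f = 10.67·19.8·0.172^1.852 / (96.5^1.852·0.280^4.8704) = 0.8438 m

h_f ≈ 0.844 m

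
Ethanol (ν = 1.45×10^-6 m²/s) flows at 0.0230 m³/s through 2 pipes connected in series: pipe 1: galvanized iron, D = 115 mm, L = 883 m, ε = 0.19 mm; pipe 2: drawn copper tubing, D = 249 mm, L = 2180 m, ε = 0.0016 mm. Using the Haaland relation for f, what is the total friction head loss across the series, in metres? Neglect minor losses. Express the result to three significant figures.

H ≈ 46.6 m

Pipe 1: V = 2.214 m/s, Re = 1.76×10^5, ε/D = 0.00165, f = 0.02333, h_1 = f(L/D)V²/2g = 44.76 m
Pipe 2: V = 0.4723 m/s, Re = 8.11×10^4, ε/D = 6.43×10^-6, f = 0.01865, h_2 = f(L/D)V²/2g = 1.856 m
Series → Q common, losses add: H = Σh = 46.62 m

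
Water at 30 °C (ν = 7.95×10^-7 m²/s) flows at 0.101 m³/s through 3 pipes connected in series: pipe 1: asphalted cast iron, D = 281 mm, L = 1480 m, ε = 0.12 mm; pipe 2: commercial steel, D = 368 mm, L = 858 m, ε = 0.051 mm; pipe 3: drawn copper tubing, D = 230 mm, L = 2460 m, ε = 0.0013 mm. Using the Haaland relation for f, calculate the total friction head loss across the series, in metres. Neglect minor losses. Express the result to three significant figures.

Pipe 1: V = 1.629 m/s, Re = 5.76×10^5, ε/D = 4.27×10^-4, f = 0.01698, h_1 = f(L/D)V²/2g = 12.09 m
Pipe 2: V = 0.9496 m/s, Re = 4.40×10^5, ε/D = 1.39×10^-4, f = 0.01488, h_2 = f(L/D)V²/2g = 1.594 m
Pipe 3: V = 2.431 m/s, Re = 7.03×10^5, ε/D = 5.65×10^-6, f = 0.01238, h_3 = f(L/D)V²/2g = 39.88 m
Series → Q common, losses add: H = Σh = 53.57 m

H ≈ 53.6 m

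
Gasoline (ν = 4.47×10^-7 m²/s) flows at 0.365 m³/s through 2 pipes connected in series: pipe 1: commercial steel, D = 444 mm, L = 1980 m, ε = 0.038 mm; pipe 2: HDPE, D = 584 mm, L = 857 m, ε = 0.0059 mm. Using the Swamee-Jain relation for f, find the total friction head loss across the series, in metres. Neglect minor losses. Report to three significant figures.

Pipe 1: V = 2.357 m/s, Re = 2.34×10^6, ε/D = 8.56×10^-5, f = 0.01250, h_1 = f(L/D)V²/2g = 15.79 m
Pipe 2: V = 1.363 m/s, Re = 1.78×10^6, ε/D = 1.01×10^-5, f = 0.01091, h_2 = f(L/D)V²/2g = 1.515 m
Series → Q common, losses add: H = Σh = 17.31 m

H ≈ 17.3 m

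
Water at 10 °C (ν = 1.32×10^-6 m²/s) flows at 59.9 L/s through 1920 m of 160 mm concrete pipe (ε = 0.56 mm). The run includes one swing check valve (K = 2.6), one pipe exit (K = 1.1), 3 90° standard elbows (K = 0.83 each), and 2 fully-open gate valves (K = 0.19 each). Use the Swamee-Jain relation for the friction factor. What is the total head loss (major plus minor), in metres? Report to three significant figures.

V = 4Q/(πD²) = 2.979 m/s; V²/2g = 0.4524 m
Re = 3.61×10^5, ε/D = 0.00350 → f = 0.02780 (Swamee-Jain)
Major: h_f = f(L/D)·V²/2g = 0.02780·12000·0.4524 = 150.9 m
Minor: ΣK = 6.57; h_m = ΣK·V²/2g = 2.972 m
Total H_L = 150.9 + 2.972 = 153.9 m

H_L ≈ 154 m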